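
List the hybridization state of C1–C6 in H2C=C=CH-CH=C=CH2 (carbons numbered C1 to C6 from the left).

C1: 3 σ bonds, plus one π bond; 3 regions of electron density → sp2.
C2 carries 2 σ bonds, plus two π bonds, giving a steric number of 2, so it is sp.
C3 is sp2: 3 σ bonds, plus one π bond, 3 electron-density regions.
C4 carries 3 σ bonds, plus one π bond, giving a steric number of 3, so it is sp2.
C5: 2 σ bonds, plus two π bonds; 2 regions of electron density → sp.
C6 (3 σ bonds, plus one π bond) has steric number 3: sp2.

C1 sp2, C2 sp, C3 sp2, C4 sp2, C5 sp, C6 sp2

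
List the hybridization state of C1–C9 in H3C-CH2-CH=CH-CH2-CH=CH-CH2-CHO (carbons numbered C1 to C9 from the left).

C1 (4 σ bonds) has steric number 4: sp3.
C2 (4 σ bonds) has steric number 4: sp3.
C3 — 3 σ bonds, plus one π bond. Steric number 3, so sp2.
C4: 3 σ bonds, plus one π bond — 3 electron domains, sp2.
C5 is sp3: 4 σ bonds, 4 electron-density regions.
C6 (3 σ bonds, plus one π bond) has steric number 3: sp2.
C7 carries 3 σ bonds, plus one π bond, giving a steric number of 3, so it is sp2.
C8 — 4 σ bonds. Steric number 4, so sp3.
C9: 3 σ bonds, plus one π bond — 3 electron domains, sp2.

C1 sp3, C2 sp3, C3 sp2, C4 sp2, C5 sp3, C6 sp2, C7 sp2, C8 sp3, C9 sp2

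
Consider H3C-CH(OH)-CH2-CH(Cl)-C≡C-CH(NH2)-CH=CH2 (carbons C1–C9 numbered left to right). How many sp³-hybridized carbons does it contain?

5

C1: sp3 ✓
C2: sp3 ✓
C3: sp3 ✓
C4: sp3 ✓
C5: sp
C6: sp
C7: sp3 ✓
C8: sp2
C9: sp2
C1, C2, C3, C4, C7 → 5 sp3 carbons.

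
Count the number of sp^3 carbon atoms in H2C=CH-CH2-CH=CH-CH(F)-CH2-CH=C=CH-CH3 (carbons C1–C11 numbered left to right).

C1: sp2
C2: sp2
C3: sp3 ✓
C4: sp2
C5: sp2
C6: sp3 ✓
C7: sp3 ✓
C8: sp2
C9: sp
C10: sp2
C11: sp3 ✓
C3, C6, C7, C11 → 4 sp3 carbons.

4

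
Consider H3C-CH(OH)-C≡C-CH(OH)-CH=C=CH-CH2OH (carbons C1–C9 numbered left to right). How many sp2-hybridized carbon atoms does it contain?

2

C1: sp3
C2: sp3
C3: sp
C4: sp
C5: sp3
C6: sp2 ✓
C7: sp
C8: sp2 ✓
C9: sp3
C6, C8 → 2 sp2 carbons.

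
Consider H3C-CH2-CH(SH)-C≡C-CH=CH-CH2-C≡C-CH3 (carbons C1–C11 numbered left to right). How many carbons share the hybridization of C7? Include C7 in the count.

2

C7 is sp2 (one π bond).
C1: sp3
C2: sp3
C3: sp3
C4: sp
C5: sp
C6: sp2 ✓
C7: sp2 ✓
C8: sp3
C9: sp
C10: sp
C11: sp3
2 carbons are sp2.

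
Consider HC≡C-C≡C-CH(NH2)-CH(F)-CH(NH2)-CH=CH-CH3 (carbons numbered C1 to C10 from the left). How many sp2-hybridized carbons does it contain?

2

C1: sp
C2: sp
C3: sp
C4: sp
C5: sp3
C6: sp3
C7: sp3
C8: sp2 ✓
C9: sp2 ✓
C10: sp3
C8, C9 → 2 sp2 carbons.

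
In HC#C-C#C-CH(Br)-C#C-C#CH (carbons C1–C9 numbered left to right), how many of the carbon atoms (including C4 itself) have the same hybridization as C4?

8

C4 is sp (two π bonds).
C1: sp ✓
C2: sp ✓
C3: sp ✓
C4: sp ✓
C5: sp3
C6: sp ✓
C7: sp ✓
C8: sp ✓
C9: sp ✓
8 carbons are sp.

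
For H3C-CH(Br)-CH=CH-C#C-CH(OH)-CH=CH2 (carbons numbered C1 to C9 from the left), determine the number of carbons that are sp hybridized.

C1: sp3
C2: sp3
C3: sp2
C4: sp2
C5: sp ✓
C6: sp ✓
C7: sp3
C8: sp2
C9: sp2
C5, C6 → 2 sp carbons.

2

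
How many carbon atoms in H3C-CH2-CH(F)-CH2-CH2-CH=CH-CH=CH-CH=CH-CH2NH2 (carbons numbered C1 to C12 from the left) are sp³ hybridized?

C1: sp3 ✓
C2: sp3 ✓
C3: sp3 ✓
C4: sp3 ✓
C5: sp3 ✓
C6: sp2
C7: sp2
C8: sp2
C9: sp2
C10: sp2
C11: sp2
C12: sp3 ✓
C1, C2, C3, C4, C5, C12 → 6 sp3 carbons.

6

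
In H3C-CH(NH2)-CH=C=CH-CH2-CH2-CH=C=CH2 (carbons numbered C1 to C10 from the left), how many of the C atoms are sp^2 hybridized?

C1: sp3
C2: sp3
C3: sp2 ✓
C4: sp
C5: sp2 ✓
C6: sp3
C7: sp3
C8: sp2 ✓
C9: sp
C10: sp2 ✓
C3, C5, C8, C10 → 4 sp2 carbons.

4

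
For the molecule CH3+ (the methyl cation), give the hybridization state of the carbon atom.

Three σ bonds to H, empty p orbital → sp2, trigonal planar.

sp2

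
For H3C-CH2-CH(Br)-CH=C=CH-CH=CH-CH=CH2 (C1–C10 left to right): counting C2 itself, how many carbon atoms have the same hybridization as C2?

3

C2 is sp3 (only σ bonds).
C1: sp3 ✓
C2: sp3 ✓
C3: sp3 ✓
C4: sp2
C5: sp
C6: sp2
C7: sp2
C8: sp2
C9: sp2
C10: sp2
3 carbons are sp3.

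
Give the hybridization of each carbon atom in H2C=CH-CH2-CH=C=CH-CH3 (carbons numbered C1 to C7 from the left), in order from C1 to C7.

C1 sp2, C2 sp2, C3 sp3, C4 sp2, C5 sp, C6 sp2, C7 sp3

C1 — 3 σ bonds, plus one π bond. Steric number 3, so sp2.
C2 is sp2: 3 σ bonds, plus one π bond, 3 electron-density regions.
C3: 4 σ bonds — 4 electron domains, sp3.
C4 carries 3 σ bonds, plus one π bond, giving a steric number of 3, so it is sp2.
C5: 2 σ bonds, plus two π bonds — 2 electron domains, sp.
C6 carries 3 σ bonds, plus one π bond, giving a steric number of 3, so it is sp2.
C7: 4 σ bonds — 4 electron domains, sp3.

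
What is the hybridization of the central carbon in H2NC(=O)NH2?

The central carbon: 3 σ bonds, plus one π bond; 3 regions of electron density → sp2.

sp^2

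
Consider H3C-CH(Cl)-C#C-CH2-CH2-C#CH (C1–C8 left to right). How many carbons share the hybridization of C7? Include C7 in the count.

4

C7 is sp (two π bonds).
C1: sp3
C2: sp3
C3: sp ✓
C4: sp ✓
C5: sp3
C6: sp3
C7: sp ✓
C8: sp ✓
4 carbons are sp.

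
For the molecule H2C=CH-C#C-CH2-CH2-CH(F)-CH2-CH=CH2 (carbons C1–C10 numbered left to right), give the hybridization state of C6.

C6: 4 σ bonds — 4 electron domains, sp3.

sp³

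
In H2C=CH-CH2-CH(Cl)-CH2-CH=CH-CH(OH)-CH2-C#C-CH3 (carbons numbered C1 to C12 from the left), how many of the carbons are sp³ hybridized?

6

C1: sp2
C2: sp2
C3: sp3 ✓
C4: sp3 ✓
C5: sp3 ✓
C6: sp2
C7: sp2
C8: sp3 ✓
C9: sp3 ✓
C10: sp
C11: sp
C12: sp3 ✓
C3, C4, C5, C8, C9, C12 → 6 sp3 carbons.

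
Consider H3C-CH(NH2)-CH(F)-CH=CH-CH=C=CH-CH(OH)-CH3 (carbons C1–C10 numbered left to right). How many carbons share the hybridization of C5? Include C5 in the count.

C5 is sp2 (one π bond).
C1: sp3
C2: sp3
C3: sp3
C4: sp2 ✓
C5: sp2 ✓
C6: sp2 ✓
C7: sp
C8: sp2 ✓
C9: sp3
C10: sp3
4 carbons are sp2.

4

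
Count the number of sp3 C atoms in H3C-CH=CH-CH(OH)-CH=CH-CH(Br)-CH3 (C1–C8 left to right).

C1: sp3 ✓
C2: sp2
C3: sp2
C4: sp3 ✓
C5: sp2
C6: sp2
C7: sp3 ✓
C8: sp3 ✓
C1, C4, C7, C8 → 4 sp3 carbons.

4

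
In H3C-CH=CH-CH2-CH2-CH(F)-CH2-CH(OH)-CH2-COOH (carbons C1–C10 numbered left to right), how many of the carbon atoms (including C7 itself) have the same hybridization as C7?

C7 is sp3 (only σ bonds).
C1: sp3 ✓
C2: sp2
C3: sp2
C4: sp3 ✓
C5: sp3 ✓
C6: sp3 ✓
C7: sp3 ✓
C8: sp3 ✓
C9: sp3 ✓
C10: sp2
7 carbons are sp3.

7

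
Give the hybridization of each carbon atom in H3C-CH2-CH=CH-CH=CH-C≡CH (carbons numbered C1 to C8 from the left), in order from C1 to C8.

C1: 4 σ bonds — 4 electron domains, sp3.
C2: 4 σ bonds — 4 electron domains, sp3.
C3: 3 σ bonds, plus one π bond; 3 regions of electron density → sp2.
C4: 3 σ bonds, plus one π bond — 3 electron domains, sp2.
C5: 3 σ bonds, plus one π bond — 3 electron domains, sp2.
C6 (3 σ bonds, plus one π bond) has steric number 3: sp2.
C7 is sp: 2 σ bonds, plus two π bonds, 2 electron-density regions.
C8: 2 σ bonds, plus two π bonds; 2 regions of electron density → sp.

C1 sp3, C2 sp3, C3 sp2, C4 sp2, C5 sp2, C6 sp2, C7 sp, C8 sp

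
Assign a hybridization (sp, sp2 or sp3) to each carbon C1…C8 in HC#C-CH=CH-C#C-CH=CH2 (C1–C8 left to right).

C1 is sp: 2 σ bonds, plus two π bonds, 2 electron-density regions.
C2 (2 σ bonds, plus two π bonds) has steric number 2: sp.
C3: 3 σ bonds, plus one π bond — 3 electron domains, sp2.
C4 is sp2: 3 σ bonds, plus one π bond, 3 electron-density regions.
C5: 2 σ bonds, plus two π bonds; 2 regions of electron density → sp.
C6 (2 σ bonds, plus two π bonds) has steric number 2: sp.
C7 is sp2: 3 σ bonds, plus one π bond, 3 electron-density regions.
C8 is sp2: 3 σ bonds, plus one π bond, 3 electron-density regions.

C1 sp, C2 sp, C3 sp2, C4 sp2, C5 sp, C6 sp, C7 sp2, C8 sp2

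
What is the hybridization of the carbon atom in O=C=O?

sp

Two σ bonds, two π bonds → steric number 2 → sp.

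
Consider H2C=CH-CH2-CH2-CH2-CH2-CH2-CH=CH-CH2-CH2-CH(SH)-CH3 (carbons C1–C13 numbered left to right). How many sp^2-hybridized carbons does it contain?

4

C1: sp2 ✓
C2: sp2 ✓
C3: sp3
C4: sp3
C5: sp3
C6: sp3
C7: sp3
C8: sp2 ✓
C9: sp2 ✓
C10: sp3
C11: sp3
C12: sp3
C13: sp3
C1, C2, C8, C9 → 4 sp2 carbons.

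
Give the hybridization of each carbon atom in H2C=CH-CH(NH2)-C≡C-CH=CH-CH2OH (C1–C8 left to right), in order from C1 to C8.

C1 sp2, C2 sp2, C3 sp3, C4 sp, C5 sp, C6 sp2, C7 sp2, C8 sp3

C1 carries 3 σ bonds, plus one π bond, giving a steric number of 3, so it is sp2.
C2: 3 σ bonds, plus one π bond; 3 regions of electron density → sp2.
C3 (4 σ bonds) has steric number 4: sp3.
C4: 2 σ bonds, plus two π bonds — 2 electron domains, sp.
C5 has 2 σ bonds, plus two π bonds: steric number 2 → sp.
C6: 3 σ bonds, plus one π bond — 3 electron domains, sp2.
C7 is sp2: 3 σ bonds, plus one π bond, 3 electron-density regions.
C8 carries 4 σ bonds, giving a steric number of 4, so it is sp3.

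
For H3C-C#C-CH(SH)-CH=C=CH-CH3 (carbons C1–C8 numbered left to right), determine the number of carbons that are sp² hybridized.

2

C1: sp3
C2: sp
C3: sp
C4: sp3
C5: sp2 ✓
C6: sp
C7: sp2 ✓
C8: sp3
C5, C7 → 2 sp2 carbons.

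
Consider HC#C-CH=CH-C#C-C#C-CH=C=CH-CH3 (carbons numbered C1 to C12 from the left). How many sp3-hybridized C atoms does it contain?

1

C1: sp
C2: sp
C3: sp2
C4: sp2
C5: sp
C6: sp
C7: sp
C8: sp
C9: sp2
C10: sp
C11: sp2
C12: sp3 ✓
C12 → 1 sp3 carbon.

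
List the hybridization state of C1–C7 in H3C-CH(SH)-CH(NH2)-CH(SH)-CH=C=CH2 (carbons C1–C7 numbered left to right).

C1 sp3, C2 sp3, C3 sp3, C4 sp3, C5 sp2, C6 sp, C7 sp2

C1 (4 σ bonds) has steric number 4: sp3.
C2 has 4 σ bonds: steric number 4 → sp3.
C3 — 4 σ bonds. Steric number 4, so sp3.
C4 (4 σ bonds) has steric number 4: sp3.
C5 carries 3 σ bonds, plus one π bond, giving a steric number of 3, so it is sp2.
C6 is sp: 2 σ bonds, plus two π bonds, 2 electron-density regions.
C7: 3 σ bonds, plus one π bond; 3 regions of electron density → sp2.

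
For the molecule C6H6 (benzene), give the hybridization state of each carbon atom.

sp²

Every ring carbon has three σ bonds and contributes one p electron to the aromatic π system.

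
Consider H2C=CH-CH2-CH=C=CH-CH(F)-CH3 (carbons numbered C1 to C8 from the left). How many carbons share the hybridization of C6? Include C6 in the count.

C6 is sp2 (one π bond).
C1: sp2 ✓
C2: sp2 ✓
C3: sp3
C4: sp2 ✓
C5: sp
C6: sp2 ✓
C7: sp3
C8: sp3
4 carbons are sp2.

4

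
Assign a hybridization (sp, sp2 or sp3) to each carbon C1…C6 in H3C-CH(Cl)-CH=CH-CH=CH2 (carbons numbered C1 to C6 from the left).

C1 sp3, C2 sp3, C3 sp2, C4 sp2, C5 sp2, C6 sp2

C1: 4 σ bonds — 4 electron domains, sp3.
C2: 4 σ bonds — 4 electron domains, sp3.
C3 is sp2: 3 σ bonds, plus one π bond, 3 electron-density regions.
C4: 3 σ bonds, plus one π bond; 3 regions of electron density → sp2.
C5 is sp2: 3 σ bonds, plus one π bond, 3 electron-density regions.
C6: 3 σ bonds, plus one π bond — 3 electron domains, sp2.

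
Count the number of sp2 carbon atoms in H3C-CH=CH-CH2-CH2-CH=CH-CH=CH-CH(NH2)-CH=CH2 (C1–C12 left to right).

C1: sp3
C2: sp2 ✓
C3: sp2 ✓
C4: sp3
C5: sp3
C6: sp2 ✓
C7: sp2 ✓
C8: sp2 ✓
C9: sp2 ✓
C10: sp3
C11: sp2 ✓
C12: sp2 ✓
C2, C3, C6, C7, C8, C9, C11, C12 → 8 sp2 carbons.

8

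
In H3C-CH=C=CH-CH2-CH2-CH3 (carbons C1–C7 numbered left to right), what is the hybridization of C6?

C6: 4 σ bonds — 4 electron domains, sp3.

sp³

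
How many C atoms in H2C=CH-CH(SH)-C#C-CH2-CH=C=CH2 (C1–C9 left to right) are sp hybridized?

3

C1: sp2
C2: sp2
C3: sp3
C4: sp ✓
C5: sp ✓
C6: sp3
C7: sp2
C8: sp ✓
C9: sp2
C4, C5, C8 → 3 sp carbons.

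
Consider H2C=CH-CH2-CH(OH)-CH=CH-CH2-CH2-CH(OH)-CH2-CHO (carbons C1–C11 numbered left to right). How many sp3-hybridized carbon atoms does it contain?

6

C1: sp2
C2: sp2
C3: sp3 ✓
C4: sp3 ✓
C5: sp2
C6: sp2
C7: sp3 ✓
C8: sp3 ✓
C9: sp3 ✓
C10: sp3 ✓
C11: sp2
C3, C4, C7, C8, C9, C10 → 6 sp3 carbons.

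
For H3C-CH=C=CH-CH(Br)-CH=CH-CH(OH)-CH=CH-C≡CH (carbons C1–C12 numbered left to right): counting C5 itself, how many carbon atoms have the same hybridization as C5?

3

C5 is sp3 (only σ bonds).
C1: sp3 ✓
C2: sp2
C3: sp
C4: sp2
C5: sp3 ✓
C6: sp2
C7: sp2
C8: sp3 ✓
C9: sp2
C10: sp2
C11: sp
C12: sp
3 carbons are sp3.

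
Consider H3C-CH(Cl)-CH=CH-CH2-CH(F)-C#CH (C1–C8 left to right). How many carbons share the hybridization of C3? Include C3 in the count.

2

C3 is sp2 (one π bond).
C1: sp3
C2: sp3
C3: sp2 ✓
C4: sp2 ✓
C5: sp3
C6: sp3
C7: sp
C8: sp
2 carbons are sp2.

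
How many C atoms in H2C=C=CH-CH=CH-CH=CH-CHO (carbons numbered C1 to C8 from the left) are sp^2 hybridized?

7

C1: sp2 ✓
C2: sp
C3: sp2 ✓
C4: sp2 ✓
C5: sp2 ✓
C6: sp2 ✓
C7: sp2 ✓
C8: sp2 ✓
C1, C3, C4, C5, C6, C7, C8 → 7 sp2 carbons.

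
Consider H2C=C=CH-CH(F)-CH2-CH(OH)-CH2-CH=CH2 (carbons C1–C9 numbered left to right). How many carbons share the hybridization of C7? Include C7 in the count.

4

C7 is sp3 (only σ bonds).
C1: sp2
C2: sp
C3: sp2
C4: sp3 ✓
C5: sp3 ✓
C6: sp3 ✓
C7: sp3 ✓
C8: sp2
C9: sp2
4 carbons are sp3.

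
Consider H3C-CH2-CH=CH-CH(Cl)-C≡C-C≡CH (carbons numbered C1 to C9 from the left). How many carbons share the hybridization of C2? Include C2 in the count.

C2 is sp3 (only σ bonds).
C1: sp3 ✓
C2: sp3 ✓
C3: sp2
C4: sp2
C5: sp3 ✓
C6: sp
C7: sp
C8: sp
C9: sp
3 carbons are sp3.

3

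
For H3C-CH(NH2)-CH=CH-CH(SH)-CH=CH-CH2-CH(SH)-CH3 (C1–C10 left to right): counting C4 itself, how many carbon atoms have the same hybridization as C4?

C4 is sp2 (one π bond).
C1: sp3
C2: sp3
C3: sp2 ✓
C4: sp2 ✓
C5: sp3
C6: sp2 ✓
C7: sp2 ✓
C8: sp3
C9: sp3
C10: sp3
4 carbons are sp2.

4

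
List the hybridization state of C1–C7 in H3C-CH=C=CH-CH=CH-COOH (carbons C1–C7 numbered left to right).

C1 — 4 σ bonds. Steric number 4, so sp3.
C2 has 3 σ bonds, plus one π bond: steric number 3 → sp2.
C3 (2 σ bonds, plus two π bonds) has steric number 2: sp.
C4 carries 3 σ bonds, plus one π bond, giving a steric number of 3, so it is sp2.
C5 is sp2: 3 σ bonds, plus one π bond, 3 electron-density regions.
C6 is sp2: 3 σ bonds, plus one π bond, 3 electron-density regions.
C7 — 3 σ bonds, plus one π bond. Steric number 3, so sp2.

C1 sp3, C2 sp2, C3 sp, C4 sp2, C5 sp2, C6 sp2, C7 sp2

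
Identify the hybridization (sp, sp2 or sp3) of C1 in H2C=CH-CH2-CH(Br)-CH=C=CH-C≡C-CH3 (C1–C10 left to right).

C1 carries 3 σ bonds, plus one π bond, giving a steric number of 3, so it is sp2.

sp²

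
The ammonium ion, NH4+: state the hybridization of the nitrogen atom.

sp3

Four σ bonds, no lone pair → sp3, tetrahedral.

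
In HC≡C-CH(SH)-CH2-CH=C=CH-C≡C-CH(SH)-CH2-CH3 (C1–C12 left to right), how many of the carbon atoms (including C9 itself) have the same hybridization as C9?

5

C9 is sp (two π bonds).
C1: sp ✓
C2: sp ✓
C3: sp3
C4: sp3
C5: sp2
C6: sp ✓
C7: sp2
C8: sp ✓
C9: sp ✓
C10: sp3
C11: sp3
C12: sp3
5 carbons are sp.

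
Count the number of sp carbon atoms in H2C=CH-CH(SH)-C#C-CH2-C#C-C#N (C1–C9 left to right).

C1: sp2
C2: sp2
C3: sp3
C4: sp ✓
C5: sp ✓
C6: sp3
C7: sp ✓
C8: sp ✓
C9: sp ✓
C4, C5, C7, C8, C9 → 5 sp carbons.

5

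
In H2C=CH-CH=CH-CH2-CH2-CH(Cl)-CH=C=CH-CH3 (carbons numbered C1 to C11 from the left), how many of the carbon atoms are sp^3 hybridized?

C1: sp2
C2: sp2
C3: sp2
C4: sp2
C5: sp3 ✓
C6: sp3 ✓
C7: sp3 ✓
C8: sp2
C9: sp
C10: sp2
C11: sp3 ✓
C5, C6, C7, C11 → 4 sp3 carbons.

4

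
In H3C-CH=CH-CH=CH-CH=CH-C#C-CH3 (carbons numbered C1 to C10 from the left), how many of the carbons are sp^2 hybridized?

6

C1: sp3
C2: sp2 ✓
C3: sp2 ✓
C4: sp2 ✓
C5: sp2 ✓
C6: sp2 ✓
C7: sp2 ✓
C8: sp
C9: sp
C10: sp3
C2, C3, C4, C5, C6, C7 → 6 sp2 carbons.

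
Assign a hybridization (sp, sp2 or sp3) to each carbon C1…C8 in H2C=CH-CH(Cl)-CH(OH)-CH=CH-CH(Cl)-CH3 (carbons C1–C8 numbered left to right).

C1 sp2, C2 sp2, C3 sp3, C4 sp3, C5 sp2, C6 sp2, C7 sp3, C8 sp3

C1 (3 σ bonds, plus one π bond) has steric number 3: sp2.
C2 is sp2: 3 σ bonds, plus one π bond, 3 electron-density regions.
C3: 4 σ bonds; 4 regions of electron density → sp3.
C4 is sp3: 4 σ bonds, 4 electron-density regions.
C5 (3 σ bonds, plus one π bond) has steric number 3: sp2.
C6: 3 σ bonds, plus one π bond; 3 regions of electron density → sp2.
C7: 4 σ bonds; 4 regions of electron density → sp3.
C8: 4 σ bonds — 4 electron domains, sp3.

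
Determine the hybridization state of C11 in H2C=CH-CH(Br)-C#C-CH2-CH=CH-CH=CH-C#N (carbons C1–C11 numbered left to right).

sp

C11: 2 σ bonds, plus two π bonds; 2 regions of electron density → sp.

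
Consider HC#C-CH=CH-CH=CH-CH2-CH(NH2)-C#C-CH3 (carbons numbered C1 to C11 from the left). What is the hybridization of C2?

sp

C2 carries 2 σ bonds, plus two π bonds, giving a steric number of 2, so it is sp.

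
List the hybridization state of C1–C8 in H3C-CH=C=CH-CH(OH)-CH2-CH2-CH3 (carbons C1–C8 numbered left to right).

C1: 4 σ bonds — 4 electron domains, sp3.
C2 is sp2: 3 σ bonds, plus one π bond, 3 electron-density regions.
C3 — 2 σ bonds, plus two π bonds. Steric number 2, so sp.
C4 carries 3 σ bonds, plus one π bond, giving a steric number of 3, so it is sp2.
C5 (4 σ bonds) has steric number 4: sp3.
C6 carries 4 σ bonds, giving a steric number of 4, so it is sp3.
C7 has 4 σ bonds: steric number 4 → sp3.
C8: 4 σ bonds; 4 regions of electron density → sp3.

C1 sp3, C2 sp2, C3 sp, C4 sp2, C5 sp3, C6 sp3, C7 sp3, C8 sp3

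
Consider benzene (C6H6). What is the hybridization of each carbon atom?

sp²

Every ring carbon has three σ bonds and contributes one p electron to the aromatic π system.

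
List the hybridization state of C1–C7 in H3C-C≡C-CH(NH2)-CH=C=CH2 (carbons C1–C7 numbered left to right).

C1 (4 σ bonds) has steric number 4: sp3.
C2 — 2 σ bonds, plus two π bonds. Steric number 2, so sp.
C3 — 2 σ bonds, plus two π bonds. Steric number 2, so sp.
C4 (4 σ bonds) has steric number 4: sp3.
C5 (3 σ bonds, plus one π bond) has steric number 3: sp2.
C6 (2 σ bonds, plus two π bonds) has steric number 2: sp.
C7 has 3 σ bonds, plus one π bond: steric number 3 → sp2.

C1 sp3, C2 sp, C3 sp, C4 sp3, C5 sp2, C6 sp, C7 sp2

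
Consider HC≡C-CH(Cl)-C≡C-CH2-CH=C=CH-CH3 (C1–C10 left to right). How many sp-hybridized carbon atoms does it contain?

C1: sp ✓
C2: sp ✓
C3: sp3
C4: sp ✓
C5: sp ✓
C6: sp3
C7: sp2
C8: sp ✓
C9: sp2
C10: sp3
C1, C2, C4, C5, C8 → 5 sp carbons.

5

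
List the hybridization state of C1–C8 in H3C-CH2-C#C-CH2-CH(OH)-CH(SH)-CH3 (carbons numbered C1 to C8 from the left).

C1 is sp3: 4 σ bonds, 4 electron-density regions.
C2 has 4 σ bonds: steric number 4 → sp3.
C3 — 2 σ bonds, plus two π bonds. Steric number 2, so sp.
C4: 2 σ bonds, plus two π bonds — 2 electron domains, sp.
C5 has 4 σ bonds: steric number 4 → sp3.
C6 carries 4 σ bonds, giving a steric number of 4, so it is sp3.
C7 has 4 σ bonds: steric number 4 → sp3.
C8 — 4 σ bonds. Steric number 4, so sp3.

C1 sp3, C2 sp3, C3 sp, C4 sp, C5 sp3, C6 sp3, C7 sp3, C8 sp3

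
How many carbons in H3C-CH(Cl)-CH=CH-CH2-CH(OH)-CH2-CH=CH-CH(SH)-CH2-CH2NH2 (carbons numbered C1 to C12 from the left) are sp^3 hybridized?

8

C1: sp3 ✓
C2: sp3 ✓
C3: sp2
C4: sp2
C5: sp3 ✓
C6: sp3 ✓
C7: sp3 ✓
C8: sp2
C9: sp2
C10: sp3 ✓
C11: sp3 ✓
C12: sp3 ✓
C1, C2, C5, C6, C7, C10, C11, C12 → 8 sp3 carbons.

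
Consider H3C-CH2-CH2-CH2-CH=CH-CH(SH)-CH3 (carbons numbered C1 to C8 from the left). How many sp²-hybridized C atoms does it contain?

2

C1: sp3
C2: sp3
C3: sp3
C4: sp3
C5: sp2 ✓
C6: sp2 ✓
C7: sp3
C8: sp3
C5, C6 → 2 sp2 carbons.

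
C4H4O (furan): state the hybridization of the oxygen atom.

sp^2

One O lone pair is in the aromatic π system (p orbital), the other is in an sp2 hybrid in the ring plane; O has two σ bonds + one in-plane lone pair → sp2.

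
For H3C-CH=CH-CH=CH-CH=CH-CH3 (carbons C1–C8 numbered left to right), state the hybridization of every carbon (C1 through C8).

C1: 4 σ bonds; 4 regions of electron density → sp3.
C2 is sp2: 3 σ bonds, plus one π bond, 3 electron-density regions.
C3 is sp2: 3 σ bonds, plus one π bond, 3 electron-density regions.
C4 has 3 σ bonds, plus one π bond: steric number 3 → sp2.
C5: 3 σ bonds, plus one π bond; 3 regions of electron density → sp2.
C6 — 3 σ bonds, plus one π bond. Steric number 3, so sp2.
C7 is sp2: 3 σ bonds, plus one π bond, 3 electron-density regions.
C8 — 4 σ bonds. Steric number 4, so sp3.

C1 sp3, C2 sp2, C3 sp2, C4 sp2, C5 sp2, C6 sp2, C7 sp2, C8 sp3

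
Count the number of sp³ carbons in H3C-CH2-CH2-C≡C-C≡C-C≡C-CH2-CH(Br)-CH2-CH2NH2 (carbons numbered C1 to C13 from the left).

7

C1: sp3 ✓
C2: sp3 ✓
C3: sp3 ✓
C4: sp
C5: sp
C6: sp
C7: sp
C8: sp
C9: sp
C10: sp3 ✓
C11: sp3 ✓
C12: sp3 ✓
C13: sp3 ✓
C1, C2, C3, C10, C11, C12, C13 → 7 sp3 carbons.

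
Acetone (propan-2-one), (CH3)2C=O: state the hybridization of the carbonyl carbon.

The carbonyl carbon: 3 σ bonds, plus one π bond; 3 regions of electron density → sp2.

sp²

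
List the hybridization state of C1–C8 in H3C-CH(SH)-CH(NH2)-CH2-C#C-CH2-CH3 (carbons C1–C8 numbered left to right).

C1 sp3, C2 sp3, C3 sp3, C4 sp3, C5 sp, C6 sp, C7 sp3, C8 sp3

C1 has 4 σ bonds: steric number 4 → sp3.
C2: 4 σ bonds; 4 regions of electron density → sp3.
C3 is sp3: 4 σ bonds, 4 electron-density regions.
C4 carries 4 σ bonds, giving a steric number of 4, so it is sp3.
C5 has 2 σ bonds, plus two π bonds: steric number 2 → sp.
C6 (2 σ bonds, plus two π bonds) has steric number 2: sp.
C7 carries 4 σ bonds, giving a steric number of 4, so it is sp3.
C8 carries 4 σ bonds, giving a steric number of 4, so it is sp3.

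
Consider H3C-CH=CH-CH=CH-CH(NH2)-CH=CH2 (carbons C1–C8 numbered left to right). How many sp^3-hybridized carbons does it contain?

C1: sp3 ✓
C2: sp2
C3: sp2
C4: sp2
C5: sp2
C6: sp3 ✓
C7: sp2
C8: sp2
C1, C6 → 2 sp3 carbons.

2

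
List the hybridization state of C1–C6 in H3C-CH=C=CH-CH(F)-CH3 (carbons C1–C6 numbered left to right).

C1 is sp3: 4 σ bonds, 4 electron-density regions.
C2 (3 σ bonds, plus one π bond) has steric number 3: sp2.
C3 carries 2 σ bonds, plus two π bonds, giving a steric number of 2, so it is sp.
C4 has 3 σ bonds, plus one π bond: steric number 3 → sp2.
C5: 4 σ bonds; 4 regions of electron density → sp3.
C6: 4 σ bonds — 4 electron domains, sp3.

C1 sp3, C2 sp2, C3 sp, C4 sp2, C5 sp3, C6 sp3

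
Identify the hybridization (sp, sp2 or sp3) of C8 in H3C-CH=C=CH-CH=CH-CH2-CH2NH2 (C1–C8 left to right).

sp^3

C8 is sp3: 4 σ bonds, 4 electron-density regions.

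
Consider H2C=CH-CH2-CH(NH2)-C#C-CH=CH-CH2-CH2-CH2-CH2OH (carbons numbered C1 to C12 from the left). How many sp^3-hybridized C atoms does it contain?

C1: sp2
C2: sp2
C3: sp3 ✓
C4: sp3 ✓
C5: sp
C6: sp
C7: sp2
C8: sp2
C9: sp3 ✓
C10: sp3 ✓
C11: sp3 ✓
C12: sp3 ✓
C3, C4, C9, C10, C11, C12 → 6 sp3 carbons.

6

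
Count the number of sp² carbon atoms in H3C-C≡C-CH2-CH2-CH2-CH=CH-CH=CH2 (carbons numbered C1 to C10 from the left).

4

C1: sp3
C2: sp
C3: sp
C4: sp3
C5: sp3
C6: sp3
C7: sp2 ✓
C8: sp2 ✓
C9: sp2 ✓
C10: sp2 ✓
C7, C8, C9, C10 → 4 sp2 carbons.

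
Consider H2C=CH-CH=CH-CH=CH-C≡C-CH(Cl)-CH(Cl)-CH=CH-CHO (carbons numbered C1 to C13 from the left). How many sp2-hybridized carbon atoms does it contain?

9

C1: sp2 ✓
C2: sp2 ✓
C3: sp2 ✓
C4: sp2 ✓
C5: sp2 ✓
C6: sp2 ✓
C7: sp
C8: sp
C9: sp3
C10: sp3
C11: sp2 ✓
C12: sp2 ✓
C13: sp2 ✓
C1, C2, C3, C4, C5, C6, C11, C12, C13 → 9 sp2 carbons.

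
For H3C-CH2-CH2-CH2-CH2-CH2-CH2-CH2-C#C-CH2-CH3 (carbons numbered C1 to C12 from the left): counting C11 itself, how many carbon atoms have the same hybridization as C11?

C11 is sp3 (only σ bonds).
C1: sp3 ✓
C2: sp3 ✓
C3: sp3 ✓
C4: sp3 ✓
C5: sp3 ✓
C6: sp3 ✓
C7: sp3 ✓
C8: sp3 ✓
C9: sp
C10: sp
C11: sp3 ✓
C12: sp3 ✓
10 carbons are sp3.

10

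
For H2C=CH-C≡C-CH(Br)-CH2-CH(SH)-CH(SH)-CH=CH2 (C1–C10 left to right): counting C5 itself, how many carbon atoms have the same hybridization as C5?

C5 is sp3 (only σ bonds).
C1: sp2
C2: sp2
C3: sp
C4: sp
C5: sp3 ✓
C6: sp3 ✓
C7: sp3 ✓
C8: sp3 ✓
C9: sp2
C10: sp2
4 carbons are sp3.

4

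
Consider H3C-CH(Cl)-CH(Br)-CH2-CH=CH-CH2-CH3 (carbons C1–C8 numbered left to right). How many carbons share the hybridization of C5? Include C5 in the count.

C5 is sp2 (one π bond).
C1: sp3
C2: sp3
C3: sp3
C4: sp3
C5: sp2 ✓
C6: sp2 ✓
C7: sp3
C8: sp3
2 carbons are sp2.

2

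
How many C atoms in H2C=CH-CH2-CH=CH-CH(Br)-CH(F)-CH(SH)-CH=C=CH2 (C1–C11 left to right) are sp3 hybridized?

4

C1: sp2
C2: sp2
C3: sp3 ✓
C4: sp2
C5: sp2
C6: sp3 ✓
C7: sp3 ✓
C8: sp3 ✓
C9: sp2
C10: sp
C11: sp2
C3, C6, C7, C8 → 4 sp3 carbons.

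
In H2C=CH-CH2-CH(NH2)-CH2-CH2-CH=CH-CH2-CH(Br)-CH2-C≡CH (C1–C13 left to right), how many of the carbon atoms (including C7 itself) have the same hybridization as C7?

C7 is sp2 (one π bond).
C1: sp2 ✓
C2: sp2 ✓
C3: sp3
C4: sp3
C5: sp3
C6: sp3
C7: sp2 ✓
C8: sp2 ✓
C9: sp3
C10: sp3
C11: sp3
C12: sp
C13: sp
4 carbons are sp2.

4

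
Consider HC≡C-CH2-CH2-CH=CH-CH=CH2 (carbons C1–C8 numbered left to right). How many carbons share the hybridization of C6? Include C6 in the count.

4

C6 is sp2 (one π bond).
C1: sp
C2: sp
C3: sp3
C4: sp3
C5: sp2 ✓
C6: sp2 ✓
C7: sp2 ✓
C8: sp2 ✓
4 carbons are sp2.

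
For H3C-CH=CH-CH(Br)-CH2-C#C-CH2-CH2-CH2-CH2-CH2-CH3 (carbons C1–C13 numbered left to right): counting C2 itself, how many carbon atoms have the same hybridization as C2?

2

C2 is sp2 (one π bond).
C1: sp3
C2: sp2 ✓
C3: sp2 ✓
C4: sp3
C5: sp3
C6: sp
C7: sp
C8: sp3
C9: sp3
C10: sp3
C11: sp3
C12: sp3
C13: sp3
2 carbons are sp2.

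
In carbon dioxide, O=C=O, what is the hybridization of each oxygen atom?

sp^2

One σ bond + two lone pairs = steric number 3 → sp2.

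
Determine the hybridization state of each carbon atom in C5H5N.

sp²

Each carbon atom (3 σ bonds, plus one π bond) has steric number 3: sp2.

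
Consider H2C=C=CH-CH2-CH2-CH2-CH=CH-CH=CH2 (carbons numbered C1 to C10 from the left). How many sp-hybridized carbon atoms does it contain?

C1: sp2
C2: sp ✓
C3: sp2
C4: sp3
C5: sp3
C6: sp3
C7: sp2
C8: sp2
C9: sp2
C10: sp2
C2 → 1 sp carbon.

1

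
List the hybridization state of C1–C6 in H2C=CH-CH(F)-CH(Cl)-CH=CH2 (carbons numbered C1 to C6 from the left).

C1 sp2, C2 sp2, C3 sp3, C4 sp3, C5 sp2, C6 sp2

C1: 3 σ bonds, plus one π bond — 3 electron domains, sp2.
C2 — 3 σ bonds, plus one π bond. Steric number 3, so sp2.
C3 has 4 σ bonds: steric number 4 → sp3.
C4 carries 4 σ bonds, giving a steric number of 4, so it is sp3.
C5 is sp2: 3 σ bonds, plus one π bond, 3 electron-density regions.
C6: 3 σ bonds, plus one π bond — 3 electron domains, sp2.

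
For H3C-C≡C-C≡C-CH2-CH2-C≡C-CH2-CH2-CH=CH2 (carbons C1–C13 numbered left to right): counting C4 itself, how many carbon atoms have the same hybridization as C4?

6

C4 is sp (two π bonds).
C1: sp3
C2: sp ✓
C3: sp ✓
C4: sp ✓
C5: sp ✓
C6: sp3
C7: sp3
C8: sp ✓
C9: sp ✓
C10: sp3
C11: sp3
C12: sp2
C13: sp2
6 carbons are sp.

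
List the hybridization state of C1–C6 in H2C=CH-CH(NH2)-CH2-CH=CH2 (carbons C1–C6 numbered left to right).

C1 sp2, C2 sp2, C3 sp3, C4 sp3, C5 sp2, C6 sp2

C1 — 3 σ bonds, plus one π bond. Steric number 3, so sp2.
C2 carries 3 σ bonds, plus one π bond, giving a steric number of 3, so it is sp2.
C3: 4 σ bonds; 4 regions of electron density → sp3.
C4 has 4 σ bonds: steric number 4 → sp3.
C5 — 3 σ bonds, plus one π bond. Steric number 3, so sp2.
C6: 3 σ bonds, plus one π bond — 3 electron domains, sp2.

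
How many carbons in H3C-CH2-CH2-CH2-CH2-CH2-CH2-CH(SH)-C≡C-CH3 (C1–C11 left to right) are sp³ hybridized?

C1: sp3 ✓
C2: sp3 ✓
C3: sp3 ✓
C4: sp3 ✓
C5: sp3 ✓
C6: sp3 ✓
C7: sp3 ✓
C8: sp3 ✓
C9: sp
C10: sp
C11: sp3 ✓
C1, C2, C3, C4, C5, C6, C7, C8, C11 → 9 sp3 carbons.

9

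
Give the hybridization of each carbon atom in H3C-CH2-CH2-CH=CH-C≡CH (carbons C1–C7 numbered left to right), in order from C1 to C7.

C1 carries 4 σ bonds, giving a steric number of 4, so it is sp3.
C2 has 4 σ bonds: steric number 4 → sp3.
C3 — 4 σ bonds. Steric number 4, so sp3.
C4: 3 σ bonds, plus one π bond; 3 regions of electron density → sp2.
C5 has 3 σ bonds, plus one π bond: steric number 3 → sp2.
C6: 2 σ bonds, plus two π bonds — 2 electron domains, sp.
C7: 2 σ bonds, plus two π bonds — 2 electron domains, sp.

C1 sp3, C2 sp3, C3 sp3, C4 sp2, C5 sp2, C6 sp, C7 sp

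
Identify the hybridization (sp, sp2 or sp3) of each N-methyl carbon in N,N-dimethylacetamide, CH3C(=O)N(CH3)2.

Each N-methyl carbon (4 σ bonds) has steric number 4: sp3.

sp³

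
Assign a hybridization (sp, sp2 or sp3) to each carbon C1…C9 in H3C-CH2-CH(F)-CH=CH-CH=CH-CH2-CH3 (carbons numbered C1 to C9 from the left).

C1 (4 σ bonds) has steric number 4: sp3.
C2 — 4 σ bonds. Steric number 4, so sp3.
C3 (4 σ bonds) has steric number 4: sp3.
C4 — 3 σ bonds, plus one π bond. Steric number 3, so sp2.
C5 — 3 σ bonds, plus one π bond. Steric number 3, so sp2.
C6 (3 σ bonds, plus one π bond) has steric number 3: sp2.
C7 is sp2: 3 σ bonds, plus one π bond, 3 electron-density regions.
C8: 4 σ bonds — 4 electron domains, sp3.
C9 — 4 σ bonds. Steric number 4, so sp3.

C1 sp3, C2 sp3, C3 sp3, C4 sp2, C5 sp2, C6 sp2, C7 sp2, C8 sp3, C9 sp3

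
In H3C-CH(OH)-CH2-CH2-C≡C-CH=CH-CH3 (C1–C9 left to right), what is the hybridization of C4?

sp^3

C4 is sp3: 4 σ bonds, 4 electron-density regions.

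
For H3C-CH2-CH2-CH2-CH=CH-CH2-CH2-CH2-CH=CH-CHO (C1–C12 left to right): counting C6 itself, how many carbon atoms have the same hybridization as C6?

C6 is sp2 (one π bond).
C1: sp3
C2: sp3
C3: sp3
C4: sp3
C5: sp2 ✓
C6: sp2 ✓
C7: sp3
C8: sp3
C9: sp3
C10: sp2 ✓
C11: sp2 ✓
C12: sp2 ✓
5 carbons are sp2.

5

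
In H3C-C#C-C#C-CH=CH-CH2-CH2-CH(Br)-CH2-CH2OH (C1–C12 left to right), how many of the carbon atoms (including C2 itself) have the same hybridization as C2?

4

C2 is sp (two π bonds).
C1: sp3
C2: sp ✓
C3: sp ✓
C4: sp ✓
C5: sp ✓
C6: sp2
C7: sp2
C8: sp3
C9: sp3
C10: sp3
C11: sp3
C12: sp3
4 carbons are sp.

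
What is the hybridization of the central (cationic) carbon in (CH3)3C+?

Three σ bonds and an empty p orbital; no lone pair → steric number 3 → sp2 and planar.

sp2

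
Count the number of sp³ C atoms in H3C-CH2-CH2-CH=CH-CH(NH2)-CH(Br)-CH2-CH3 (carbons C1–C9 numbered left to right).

7

C1: sp3 ✓
C2: sp3 ✓
C3: sp3 ✓
C4: sp2
C5: sp2
C6: sp3 ✓
C7: sp3 ✓
C8: sp3 ✓
C9: sp3 ✓
C1, C2, C3, C6, C7, C8, C9 → 7 sp3 carbons.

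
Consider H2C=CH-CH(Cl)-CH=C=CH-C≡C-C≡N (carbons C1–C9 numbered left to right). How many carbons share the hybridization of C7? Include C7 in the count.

C7 is sp (two π bonds).
C1: sp2
C2: sp2
C3: sp3
C4: sp2
C5: sp ✓
C6: sp2
C7: sp ✓
C8: sp ✓
C9: sp ✓
4 carbons are sp.

4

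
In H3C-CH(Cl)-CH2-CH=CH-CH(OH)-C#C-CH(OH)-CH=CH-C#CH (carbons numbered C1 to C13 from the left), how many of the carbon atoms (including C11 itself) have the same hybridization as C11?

C11 is sp2 (one π bond).
C1: sp3
C2: sp3
C3: sp3
C4: sp2 ✓
C5: sp2 ✓
C6: sp3
C7: sp
C8: sp
C9: sp3
C10: sp2 ✓
C11: sp2 ✓
C12: sp
C13: sp
4 carbons are sp2.

4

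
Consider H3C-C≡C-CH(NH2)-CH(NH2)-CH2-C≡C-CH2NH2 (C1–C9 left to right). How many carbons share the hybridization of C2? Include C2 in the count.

4

C2 is sp (two π bonds).
C1: sp3
C2: sp ✓
C3: sp ✓
C4: sp3
C5: sp3
C6: sp3
C7: sp ✓
C8: sp ✓
C9: sp3
4 carbons are sp.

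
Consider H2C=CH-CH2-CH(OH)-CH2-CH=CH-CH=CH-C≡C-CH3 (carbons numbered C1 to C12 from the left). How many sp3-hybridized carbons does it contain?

C1: sp2
C2: sp2
C3: sp3 ✓
C4: sp3 ✓
C5: sp3 ✓
C6: sp2
C7: sp2
C8: sp2
C9: sp2
C10: sp
C11: sp
C12: sp3 ✓
C3, C4, C5, C12 → 4 sp3 carbons.

4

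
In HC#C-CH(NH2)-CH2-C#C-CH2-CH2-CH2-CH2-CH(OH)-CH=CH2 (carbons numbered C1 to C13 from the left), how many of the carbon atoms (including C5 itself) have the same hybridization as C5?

4

C5 is sp (two π bonds).
C1: sp ✓
C2: sp ✓
C3: sp3
C4: sp3
C5: sp ✓
C6: sp ✓
C7: sp3
C8: sp3
C9: sp3
C10: sp3
C11: sp3
C12: sp2
C13: sp2
4 carbons are sp.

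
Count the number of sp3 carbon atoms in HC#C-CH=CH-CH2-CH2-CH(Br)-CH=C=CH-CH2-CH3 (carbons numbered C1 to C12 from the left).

C1: sp
C2: sp
C3: sp2
C4: sp2
C5: sp3 ✓
C6: sp3 ✓
C7: sp3 ✓
C8: sp2
C9: sp
C10: sp2
C11: sp3 ✓
C12: sp3 ✓
C5, C6, C7, C11, C12 → 5 sp3 carbons.

5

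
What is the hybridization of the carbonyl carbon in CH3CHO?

The carbonyl carbon: 3 σ bonds, plus one π bond; 3 regions of electron density → sp2.

sp2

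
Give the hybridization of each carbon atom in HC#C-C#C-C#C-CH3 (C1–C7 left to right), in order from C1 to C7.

C1 carries 2 σ bonds, plus two π bonds, giving a steric number of 2, so it is sp.
C2: 2 σ bonds, plus two π bonds — 2 electron domains, sp.
C3 has 2 σ bonds, plus two π bonds: steric number 2 → sp.
C4 has 2 σ bonds, plus two π bonds: steric number 2 → sp.
C5 has 2 σ bonds, plus two π bonds: steric number 2 → sp.
C6 has 2 σ bonds, plus two π bonds: steric number 2 → sp.
C7 is sp3: 4 σ bonds, 4 electron-density regions.

C1 sp, C2 sp, C3 sp, C4 sp, C5 sp, C6 sp, C7 sp3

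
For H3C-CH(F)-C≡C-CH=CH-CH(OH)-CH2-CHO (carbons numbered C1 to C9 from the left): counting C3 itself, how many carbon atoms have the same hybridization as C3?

2

C3 is sp (two π bonds).
C1: sp3
C2: sp3
C3: sp ✓
C4: sp ✓
C5: sp2
C6: sp2
C7: sp3
C8: sp3
C9: sp2
2 carbons are sp.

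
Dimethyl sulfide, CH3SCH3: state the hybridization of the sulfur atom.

sp^3

The sulfur atom: 2 σ bonds and 2 lone pairs — 4 electron domains, sp3.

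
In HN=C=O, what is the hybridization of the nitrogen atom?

sp^2

The nitrogen atom: 2 σ bonds and 1 lone pair, plus one π bond; 3 regions of electron density → sp2.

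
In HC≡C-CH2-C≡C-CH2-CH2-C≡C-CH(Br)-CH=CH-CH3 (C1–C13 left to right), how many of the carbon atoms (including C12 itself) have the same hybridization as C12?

C12 is sp2 (one π bond).
C1: sp
C2: sp
C3: sp3
C4: sp
C5: sp
C6: sp3
C7: sp3
C8: sp
C9: sp
C10: sp3
C11: sp2 ✓
C12: sp2 ✓
C13: sp3
2 carbons are sp2.

2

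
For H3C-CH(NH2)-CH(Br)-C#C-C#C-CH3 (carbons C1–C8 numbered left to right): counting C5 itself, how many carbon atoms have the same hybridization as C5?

C5 is sp (two π bonds).
C1: sp3
C2: sp3
C3: sp3
C4: sp ✓
C5: sp ✓
C6: sp ✓
C7: sp ✓
C8: sp3
4 carbons are sp.

4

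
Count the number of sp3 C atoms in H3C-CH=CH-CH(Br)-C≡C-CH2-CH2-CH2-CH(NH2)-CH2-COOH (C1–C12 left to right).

7

C1: sp3 ✓
C2: sp2
C3: sp2
C4: sp3 ✓
C5: sp
C6: sp
C7: sp3 ✓
C8: sp3 ✓
C9: sp3 ✓
C10: sp3 ✓
C11: sp3 ✓
C12: sp2
C1, C4, C7, C8, C9, C10, C11 → 7 sp3 carbons.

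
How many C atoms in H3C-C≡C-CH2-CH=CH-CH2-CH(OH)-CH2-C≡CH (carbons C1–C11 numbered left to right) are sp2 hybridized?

C1: sp3
C2: sp
C3: sp
C4: sp3
C5: sp2 ✓
C6: sp2 ✓
C7: sp3
C8: sp3
C9: sp3
C10: sp
C11: sp
C5, C6 → 2 sp2 carbons.

2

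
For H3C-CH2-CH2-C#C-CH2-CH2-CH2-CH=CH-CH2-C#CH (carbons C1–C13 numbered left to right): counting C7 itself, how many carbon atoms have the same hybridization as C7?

7

C7 is sp3 (only σ bonds).
C1: sp3 ✓
C2: sp3 ✓
C3: sp3 ✓
C4: sp
C5: sp
C6: sp3 ✓
C7: sp3 ✓
C8: sp3 ✓
C9: sp2
C10: sp2
C11: sp3 ✓
C12: sp
C13: sp
7 carbons are sp3.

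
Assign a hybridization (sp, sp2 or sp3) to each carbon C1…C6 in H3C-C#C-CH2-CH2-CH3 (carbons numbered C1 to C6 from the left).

C1 is sp3: 4 σ bonds, 4 electron-density regions.
C2: 2 σ bonds, plus two π bonds; 2 regions of electron density → sp.
C3: 2 σ bonds, plus two π bonds; 2 regions of electron density → sp.
C4: 4 σ bonds; 4 regions of electron density → sp3.
C5 (4 σ bonds) has steric number 4: sp3.
C6 carries 4 σ bonds, giving a steric number of 4, so it is sp3.

C1 sp3, C2 sp, C3 sp, C4 sp3, C5 sp3, C6 sp3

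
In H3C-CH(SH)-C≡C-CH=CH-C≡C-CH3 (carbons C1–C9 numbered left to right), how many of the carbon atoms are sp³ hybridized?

3

C1: sp3 ✓
C2: sp3 ✓
C3: sp
C4: sp
C5: sp2
C6: sp2
C7: sp
C8: sp
C9: sp3 ✓
C1, C2, C9 → 3 sp3 carbons.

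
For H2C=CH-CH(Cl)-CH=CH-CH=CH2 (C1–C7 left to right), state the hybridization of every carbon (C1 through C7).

C1 sp2, C2 sp2, C3 sp3, C4 sp2, C5 sp2, C6 sp2, C7 sp2

C1 (3 σ bonds, plus one π bond) has steric number 3: sp2.
C2 has 3 σ bonds, plus one π bond: steric number 3 → sp2.
C3: 4 σ bonds — 4 electron domains, sp3.
C4 has 3 σ bonds, plus one π bond: steric number 3 → sp2.
C5 (3 σ bonds, plus one π bond) has steric number 3: sp2.
C6 — 3 σ bonds, plus one π bond. Steric number 3, so sp2.
C7 is sp2: 3 σ bonds, plus one π bond, 3 electron-density regions.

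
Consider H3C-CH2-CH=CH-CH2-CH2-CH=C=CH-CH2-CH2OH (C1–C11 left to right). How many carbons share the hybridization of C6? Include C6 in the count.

6

C6 is sp3 (only σ bonds).
C1: sp3 ✓
C2: sp3 ✓
C3: sp2
C4: sp2
C5: sp3 ✓
C6: sp3 ✓
C7: sp2
C8: sp
C9: sp2
C10: sp3 ✓
C11: sp3 ✓
6 carbons are sp3.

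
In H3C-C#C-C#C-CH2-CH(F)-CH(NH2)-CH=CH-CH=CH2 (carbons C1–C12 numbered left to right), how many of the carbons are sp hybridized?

C1: sp3
C2: sp ✓
C3: sp ✓
C4: sp ✓
C5: sp ✓
C6: sp3
C7: sp3
C8: sp3
C9: sp2
C10: sp2
C11: sp2
C12: sp2
C2, C3, C4, C5 → 4 sp carbons.

4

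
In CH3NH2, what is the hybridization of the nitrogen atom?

Three σ bonds + one lone pair = steric number 4 → sp3.

sp3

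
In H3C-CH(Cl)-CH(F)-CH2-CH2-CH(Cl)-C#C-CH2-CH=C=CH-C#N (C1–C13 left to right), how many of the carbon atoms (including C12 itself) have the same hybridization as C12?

C12 is sp2 (one π bond).
C1: sp3
C2: sp3
C3: sp3
C4: sp3
C5: sp3
C6: sp3
C7: sp
C8: sp
C9: sp3
C10: sp2 ✓
C11: sp
C12: sp2 ✓
C13: sp
2 carbons are sp2.

2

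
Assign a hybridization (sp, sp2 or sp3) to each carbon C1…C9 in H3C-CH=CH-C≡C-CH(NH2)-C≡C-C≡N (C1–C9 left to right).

C1 — 4 σ bonds. Steric number 4, so sp3.
C2 has 3 σ bonds, plus one π bond: steric number 3 → sp2.
C3 has 3 σ bonds, plus one π bond: steric number 3 → sp2.
C4 is sp: 2 σ bonds, plus two π bonds, 2 electron-density regions.
C5 — 2 σ bonds, plus two π bonds. Steric number 2, so sp.
C6 carries 4 σ bonds, giving a steric number of 4, so it is sp3.
C7: 2 σ bonds, plus two π bonds; 2 regions of electron density → sp.
C8: 2 σ bonds, plus two π bonds; 2 regions of electron density → sp.
C9 — 2 σ bonds, plus two π bonds. Steric number 2, so sp.

C1 sp3, C2 sp2, C3 sp2, C4 sp, C5 sp, C6 sp3, C7 sp, C8 sp, C9 sp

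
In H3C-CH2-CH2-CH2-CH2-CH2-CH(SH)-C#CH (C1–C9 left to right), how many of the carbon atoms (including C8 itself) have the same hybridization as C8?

C8 is sp (two π bonds).
C1: sp3
C2: sp3
C3: sp3
C4: sp3
C5: sp3
C6: sp3
C7: sp3
C8: sp ✓
C9: sp ✓
2 carbons are sp.

2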